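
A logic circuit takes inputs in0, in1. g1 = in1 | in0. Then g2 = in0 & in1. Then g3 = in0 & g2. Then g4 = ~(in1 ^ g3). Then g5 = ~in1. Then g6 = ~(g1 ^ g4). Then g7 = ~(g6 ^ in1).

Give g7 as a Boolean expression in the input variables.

g1 = in1 | in0
g2 = in0 & in1
g3 = in0 & g2 = in0 & (in0 & in1)
g4 = ~(in1 ^ g3) = ~(in1 ^ (in0 & (in0 & in1)))
g6 = ~(g1 ^ g4) = ~((in1 | in0) ^ (~(in1 ^ (in0 & (in0 & in1)))))
g7 = ~(g6 ^ in1) = ~((~((in1 | in0) ^ (~(in1 ^ (in0 & (in0 & in1)))))) ^ in1)

~((~((in1 | in0) ^ (~(in1 ^ (in0 & (in0 & in1)))))) ^ in1)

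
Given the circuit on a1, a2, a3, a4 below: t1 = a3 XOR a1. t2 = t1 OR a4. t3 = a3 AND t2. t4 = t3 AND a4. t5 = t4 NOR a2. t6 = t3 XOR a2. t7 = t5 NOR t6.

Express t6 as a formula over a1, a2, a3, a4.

t1 = a3 XOR a1
t2 = t1 OR a4 = (a3 XOR a1) OR a4
t3 = a3 AND t2 = a3 AND ((a3 XOR a1) OR a4)
t6 = t3 XOR a2 = (a3 AND ((a3 XOR a1) OR a4)) XOR a2

(a3 AND ((a3 XOR a1) OR a4)) XOR a2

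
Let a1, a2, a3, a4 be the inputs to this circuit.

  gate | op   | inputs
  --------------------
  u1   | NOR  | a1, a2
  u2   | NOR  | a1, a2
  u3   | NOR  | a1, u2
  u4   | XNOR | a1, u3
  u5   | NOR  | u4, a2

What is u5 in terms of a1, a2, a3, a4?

(a1 XNOR (a1 NOR (a1 NOR a2))) NOR a2

u2 = a1 NOR a2
u3 = a1 NOR u2 = a1 NOR (a1 NOR a2)
u4 = a1 XNOR u3 = a1 XNOR (a1 NOR (a1 NOR a2))
u5 = u4 NOR a2 = (a1 XNOR (a1 NOR (a1 NOR a2))) NOR a2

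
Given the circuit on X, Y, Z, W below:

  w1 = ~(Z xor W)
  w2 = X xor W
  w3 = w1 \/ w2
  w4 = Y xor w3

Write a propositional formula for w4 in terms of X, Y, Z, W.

Y xor ((~(Z xor W)) \/ (X xor W))

w1 = ~(Z xor W)
w2 = X xor W
w3 = w1 \/ w2 = (~(Z xor W)) \/ (X xor W)
w4 = Y xor w3 = Y xor ((~(Z xor W)) \/ (X xor W))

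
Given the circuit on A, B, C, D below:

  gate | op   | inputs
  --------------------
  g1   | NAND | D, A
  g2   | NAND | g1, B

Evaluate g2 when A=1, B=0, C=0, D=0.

g1 = 0 NAND 1 = 1
g2 = 1 NAND 0 = 1

1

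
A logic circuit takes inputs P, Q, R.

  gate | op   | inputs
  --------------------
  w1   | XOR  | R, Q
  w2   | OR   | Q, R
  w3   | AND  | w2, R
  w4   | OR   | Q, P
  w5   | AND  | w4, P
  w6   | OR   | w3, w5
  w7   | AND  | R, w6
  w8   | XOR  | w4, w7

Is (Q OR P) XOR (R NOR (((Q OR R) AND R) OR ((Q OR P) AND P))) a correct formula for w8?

No

w2 = Q OR R
w3 = w2 AND R = (Q OR R) AND R
w4 = Q OR P
w5 = w4 AND P = (Q OR P) AND P
w6 = w3 OR w5 = ((Q OR R) AND R) OR ((Q OR P) AND P)
w7 = R AND w6 = R AND (((Q OR R) AND R) OR ((Q OR P) AND P))
w8 = w4 XOR w7 = (Q OR P) XOR (R AND (((Q OR R) AND R) OR ((Q OR P) AND P)))
At P=0, Q=0, R=0: circuit gives 0, formula gives 1.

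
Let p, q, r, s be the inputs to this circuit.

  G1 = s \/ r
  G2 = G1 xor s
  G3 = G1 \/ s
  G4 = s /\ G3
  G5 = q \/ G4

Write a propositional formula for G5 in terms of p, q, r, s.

q \/ (s /\ ((s \/ r) \/ s))

G1 = s \/ r
G3 = G1 \/ s = (s \/ r) \/ s
G4 = s /\ G3 = s /\ ((s \/ r) \/ s)
G5 = q \/ G4 = q \/ (s /\ ((s \/ r) \/ s))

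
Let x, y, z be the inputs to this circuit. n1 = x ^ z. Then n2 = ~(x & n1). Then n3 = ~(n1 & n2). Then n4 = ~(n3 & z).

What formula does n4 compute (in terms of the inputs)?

~((~((x ^ z) & (~(x & (x ^ z))))) & z)

n1 = x ^ z
n2 = ~(x & n1) = ~(x & (x ^ z))
n3 = ~(n1 & n2) = ~((x ^ z) & (~(x & (x ^ z))))
n4 = ~(n3 & z) = ~((~((x ^ z) & (~(x & (x ^ z))))) & z)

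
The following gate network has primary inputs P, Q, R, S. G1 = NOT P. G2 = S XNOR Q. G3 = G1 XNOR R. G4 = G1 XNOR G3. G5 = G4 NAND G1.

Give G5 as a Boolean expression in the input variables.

(NOT P XNOR (NOT P XNOR R)) NAND NOT P

G1 = NOT P
G3 = G1 XNOR R = NOT P XNOR R
G4 = G1 XNOR G3 = NOT P XNOR (NOT P XNOR R)
G5 = G4 NAND G1 = (NOT P XNOR (NOT P XNOR R)) NAND NOT P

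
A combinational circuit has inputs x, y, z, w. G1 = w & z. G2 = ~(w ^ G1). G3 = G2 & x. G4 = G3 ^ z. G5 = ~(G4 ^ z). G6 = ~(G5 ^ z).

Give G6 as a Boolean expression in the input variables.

~((~((((~(w ^ (w & z))) & x) ^ z) ^ z)) ^ z)

G1 = w & z
G2 = ~(w ^ G1) = ~(w ^ (w & z))
G3 = G2 & x = (~(w ^ (w & z))) & x
G4 = G3 ^ z = ((~(w ^ (w & z))) & x) ^ z
G5 = ~(G4 ^ z) = ~((((~(w ^ (w & z))) & x) ^ z) ^ z)
G6 = ~(G5 ^ z) = ~((~((((~(w ^ (w & z))) & x) ^ z) ^ z)) ^ z)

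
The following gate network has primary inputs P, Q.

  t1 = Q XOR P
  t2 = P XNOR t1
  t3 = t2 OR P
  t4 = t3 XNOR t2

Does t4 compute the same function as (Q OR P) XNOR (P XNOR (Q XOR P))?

No

t1 = Q XOR P
t2 = P XNOR t1 = P XNOR (Q XOR P)
t3 = t2 OR P = (P XNOR (Q XOR P)) OR P
t4 = t3 XNOR t2 = ((P XNOR (Q XOR P)) OR P) XNOR (P XNOR (Q XOR P))
At P=0, Q=0: circuit gives 1, formula gives 0.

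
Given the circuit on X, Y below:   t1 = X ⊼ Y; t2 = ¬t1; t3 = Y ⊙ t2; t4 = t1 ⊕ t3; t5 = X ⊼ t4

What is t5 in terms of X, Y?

t1 = X ⊼ Y
t2 = ¬t1 = ¬(X ⊼ Y)
t3 = Y ⊙ t2 = Y ⊙ ¬(X ⊼ Y)
t4 = t1 ⊕ t3 = (X ⊼ Y) ⊕ (Y ⊙ ¬(X ⊼ Y))
t5 = X ⊼ t4 = X ⊼ ((X ⊼ Y) ⊕ (Y ⊙ ¬(X ⊼ Y)))

X ⊼ ((X ⊼ Y) ⊕ (Y ⊙ ¬(X ⊼ Y)))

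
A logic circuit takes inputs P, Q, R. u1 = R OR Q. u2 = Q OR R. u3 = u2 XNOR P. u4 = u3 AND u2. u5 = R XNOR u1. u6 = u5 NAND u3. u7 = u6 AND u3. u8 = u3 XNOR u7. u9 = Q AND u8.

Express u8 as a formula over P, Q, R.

u1 = R OR Q
u2 = Q OR R
u3 = u2 XNOR P = (Q OR R) XNOR P
u5 = R XNOR u1 = R XNOR (R OR Q)
u6 = u5 NAND u3 = (R XNOR (R OR Q)) NAND ((Q OR R) XNOR P)
u7 = u6 AND u3 = ((R XNOR (R OR Q)) NAND ((Q OR R) XNOR P)) AND ((Q OR R) XNOR P)
u8 = u3 XNOR u7 = ((Q OR R) XNOR P) XNOR (((R XNOR (R OR Q)) NAND ((Q OR R) XNOR P)) AND ((Q OR R) XNOR P))

((Q OR R) XNOR P) XNOR (((R XNOR (R OR Q)) NAND ((Q OR R) XNOR P)) AND ((Q OR R) XNOR P))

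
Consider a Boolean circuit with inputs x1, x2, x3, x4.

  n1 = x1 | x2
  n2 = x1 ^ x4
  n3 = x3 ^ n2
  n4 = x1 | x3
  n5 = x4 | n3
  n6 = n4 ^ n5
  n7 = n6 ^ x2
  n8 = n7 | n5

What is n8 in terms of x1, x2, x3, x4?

(((x1 | x3) ^ (x4 | (x3 ^ (x1 ^ x4)))) ^ x2) | (x4 | (x3 ^ (x1 ^ x4)))

n2 = x1 ^ x4
n3 = x3 ^ n2 = x3 ^ (x1 ^ x4)
n4 = x1 | x3
n5 = x4 | n3 = x4 | (x3 ^ (x1 ^ x4))
n6 = n4 ^ n5 = (x1 | x3) ^ (x4 | (x3 ^ (x1 ^ x4)))
n7 = n6 ^ x2 = ((x1 | x3) ^ (x4 | (x3 ^ (x1 ^ x4)))) ^ x2
n8 = n7 | n5 = (((x1 | x3) ^ (x4 | (x3 ^ (x1 ^ x4)))) ^ x2) | (x4 | (x3 ^ (x1 ^ x4)))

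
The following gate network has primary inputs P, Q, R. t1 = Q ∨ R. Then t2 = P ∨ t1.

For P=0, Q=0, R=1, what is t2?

t1 = 0 ∨ 1 = 1
t2 = 0 ∨ 1 = 1

1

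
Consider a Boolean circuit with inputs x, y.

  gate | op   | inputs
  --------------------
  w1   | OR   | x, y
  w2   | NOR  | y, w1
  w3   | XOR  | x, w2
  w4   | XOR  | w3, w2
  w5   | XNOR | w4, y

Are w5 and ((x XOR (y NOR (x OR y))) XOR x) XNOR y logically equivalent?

w1 = x OR y
w2 = y NOR w1 = y NOR (x OR y)
w3 = x XOR w2 = x XOR (y NOR (x OR y))
w4 = w3 XOR w2 = (x XOR (y NOR (x OR y))) XOR (y NOR (x OR y))
w5 = w4 XNOR y = ((x XOR (y NOR (x OR y))) XOR (y NOR (x OR y))) XNOR y
At x=0, y=0: circuit gives 1, formula gives 0.

No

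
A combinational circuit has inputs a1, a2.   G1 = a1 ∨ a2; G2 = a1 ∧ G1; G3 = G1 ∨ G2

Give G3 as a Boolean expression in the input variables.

G1 = a1 ∨ a2
G2 = a1 ∧ G1 = a1 ∧ (a1 ∨ a2)
G3 = G1 ∨ G2 = (a1 ∨ a2) ∨ (a1 ∧ (a1 ∨ a2))

(a1 ∨ a2) ∨ (a1 ∧ (a1 ∨ a2))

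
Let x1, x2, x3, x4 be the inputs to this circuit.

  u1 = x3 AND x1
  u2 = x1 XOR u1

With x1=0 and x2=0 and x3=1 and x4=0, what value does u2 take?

u1 = 1 AND 0 = 0
u2 = 0 XOR 0 = 0

0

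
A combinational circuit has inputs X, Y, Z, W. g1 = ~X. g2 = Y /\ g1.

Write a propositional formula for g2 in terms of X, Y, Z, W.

Y /\ ~X

g1 = ~X
g2 = Y /\ g1 = Y /\ ~X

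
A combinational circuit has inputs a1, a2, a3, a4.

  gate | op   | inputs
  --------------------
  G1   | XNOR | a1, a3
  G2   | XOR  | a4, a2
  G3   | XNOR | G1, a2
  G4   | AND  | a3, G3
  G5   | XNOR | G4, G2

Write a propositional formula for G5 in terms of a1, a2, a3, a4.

(a3 AND ((a1 XNOR a3) XNOR a2)) XNOR (a4 XOR a2)

G1 = a1 XNOR a3
G2 = a4 XOR a2
G3 = G1 XNOR a2 = (a1 XNOR a3) XNOR a2
G4 = a3 AND G3 = a3 AND ((a1 XNOR a3) XNOR a2)
G5 = G4 XNOR G2 = (a3 AND ((a1 XNOR a3) XNOR a2)) XNOR (a4 XOR a2)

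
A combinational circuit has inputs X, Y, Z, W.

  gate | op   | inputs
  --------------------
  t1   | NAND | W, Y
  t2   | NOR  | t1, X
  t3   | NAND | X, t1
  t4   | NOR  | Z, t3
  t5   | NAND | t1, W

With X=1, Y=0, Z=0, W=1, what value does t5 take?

t1 = 1 NAND 0 = 1
t5 = 1 NAND 1 = 0

0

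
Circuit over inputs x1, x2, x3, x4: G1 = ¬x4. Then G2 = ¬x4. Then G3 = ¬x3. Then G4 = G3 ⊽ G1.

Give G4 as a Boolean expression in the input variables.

G1 = ¬x4
G3 = ¬x3
G4 = G3 ⊽ G1 = ¬x3 ⊽ ¬x4

¬x3 ⊽ ¬x4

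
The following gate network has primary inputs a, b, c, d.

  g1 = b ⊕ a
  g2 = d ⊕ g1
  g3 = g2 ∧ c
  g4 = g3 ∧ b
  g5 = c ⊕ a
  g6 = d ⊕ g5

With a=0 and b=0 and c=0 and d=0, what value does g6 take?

0

g5 = 0 ⊕ 0 = 0
g6 = 0 ⊕ 0 = 0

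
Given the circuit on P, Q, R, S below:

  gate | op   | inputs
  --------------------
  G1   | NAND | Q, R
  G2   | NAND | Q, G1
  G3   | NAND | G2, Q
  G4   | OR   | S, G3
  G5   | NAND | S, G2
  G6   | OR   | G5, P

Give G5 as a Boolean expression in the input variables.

G1 = Q NAND R
G2 = Q NAND G1 = Q NAND (Q NAND R)
G5 = S NAND G2 = S NAND (Q NAND (Q NAND R))

S NAND (Q NAND (Q NAND R))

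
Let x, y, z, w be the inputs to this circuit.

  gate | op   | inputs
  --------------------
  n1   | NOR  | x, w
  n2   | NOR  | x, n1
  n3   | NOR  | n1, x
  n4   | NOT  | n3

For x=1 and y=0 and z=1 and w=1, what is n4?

1

n1 = 1 NOR 1 = 0
n3 = 0 NOR 1 = 0
n4 = NOT 0 = 1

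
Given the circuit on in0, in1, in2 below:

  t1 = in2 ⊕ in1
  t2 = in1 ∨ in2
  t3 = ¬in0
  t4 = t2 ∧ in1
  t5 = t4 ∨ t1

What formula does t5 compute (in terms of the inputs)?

t1 = in2 ⊕ in1
t2 = in1 ∨ in2
t4 = t2 ∧ in1 = (in1 ∨ in2) ∧ in1
t5 = t4 ∨ t1 = ((in1 ∨ in2) ∧ in1) ∨ (in2 ⊕ in1)

((in1 ∨ in2) ∧ in1) ∨ (in2 ⊕ in1)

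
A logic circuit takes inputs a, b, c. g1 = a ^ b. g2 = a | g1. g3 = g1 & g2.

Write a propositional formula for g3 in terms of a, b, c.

g1 = a ^ b
g2 = a | g1 = a | (a ^ b)
g3 = g1 & g2 = (a ^ b) & (a | (a ^ b))

(a ^ b) & (a | (a ^ b))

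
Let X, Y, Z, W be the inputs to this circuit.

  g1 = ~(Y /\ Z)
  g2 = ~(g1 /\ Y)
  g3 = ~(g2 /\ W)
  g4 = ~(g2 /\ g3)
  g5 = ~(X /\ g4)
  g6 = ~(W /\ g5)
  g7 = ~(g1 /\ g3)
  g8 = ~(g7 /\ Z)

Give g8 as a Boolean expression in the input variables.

~((~((~(Y /\ Z)) /\ (~((~((~(Y /\ Z)) /\ Y)) /\ W)))) /\ Z)

g1 = ~(Y /\ Z)
g2 = ~(g1 /\ Y) = ~((~(Y /\ Z)) /\ Y)
g3 = ~(g2 /\ W) = ~((~((~(Y /\ Z)) /\ Y)) /\ W)
g7 = ~(g1 /\ g3) = ~((~(Y /\ Z)) /\ (~((~((~(Y /\ Z)) /\ Y)) /\ W)))
g8 = ~(g7 /\ Z) = ~((~((~(Y /\ Z)) /\ (~((~((~(Y /\ Z)) /\ Y)) /\ W)))) /\ Z)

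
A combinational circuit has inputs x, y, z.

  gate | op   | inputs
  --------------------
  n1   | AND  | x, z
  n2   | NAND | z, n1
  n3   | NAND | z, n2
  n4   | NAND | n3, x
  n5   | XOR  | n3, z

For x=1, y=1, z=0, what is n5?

n1 = 1 AND 0 = 0
n2 = 0 NAND 0 = 1
n3 = 0 NAND 1 = 1
n5 = 1 XOR 0 = 1

1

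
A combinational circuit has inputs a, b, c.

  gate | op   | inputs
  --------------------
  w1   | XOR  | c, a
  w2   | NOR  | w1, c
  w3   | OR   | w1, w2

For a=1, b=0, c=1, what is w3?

w1 = 1 XOR 1 = 0
w2 = 0 NOR 1 = 0
w3 = 0 OR 0 = 0

0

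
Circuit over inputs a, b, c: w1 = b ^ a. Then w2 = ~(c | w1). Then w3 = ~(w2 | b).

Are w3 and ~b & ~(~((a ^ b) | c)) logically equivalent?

Yes

w1 = b ^ a
w2 = ~(c | w1) = ~(c | (b ^ a))
w3 = ~(w2 | b) = ~((~(c | (b ^ a))) | b)
At a=0, b=0, c=0: circuit gives 0, formula gives 0.
At a=0, b=0, c=1: circuit gives 1, formula gives 1.
Agrees on all 8 inputs.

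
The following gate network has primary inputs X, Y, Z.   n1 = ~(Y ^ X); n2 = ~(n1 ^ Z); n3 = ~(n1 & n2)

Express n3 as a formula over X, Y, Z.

n1 = ~(Y ^ X)
n2 = ~(n1 ^ Z) = ~((~(Y ^ X)) ^ Z)
n3 = ~(n1 & n2) = ~((~(Y ^ X)) & (~((~(Y ^ X)) ^ Z)))

~((~(Y ^ X)) & (~((~(Y ^ X)) ^ Z)))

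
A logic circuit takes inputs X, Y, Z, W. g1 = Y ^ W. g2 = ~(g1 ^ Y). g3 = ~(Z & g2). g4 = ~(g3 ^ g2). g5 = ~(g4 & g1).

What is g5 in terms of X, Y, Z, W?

~((~((~(Z & (~((Y ^ W) ^ Y)))) ^ (~((Y ^ W) ^ Y)))) & (Y ^ W))

g1 = Y ^ W
g2 = ~(g1 ^ Y) = ~((Y ^ W) ^ Y)
g3 = ~(Z & g2) = ~(Z & (~((Y ^ W) ^ Y)))
g4 = ~(g3 ^ g2) = ~((~(Z & (~((Y ^ W) ^ Y)))) ^ (~((Y ^ W) ^ Y)))
g5 = ~(g4 & g1) = ~((~((~(Z & (~((Y ^ W) ^ Y)))) ^ (~((Y ^ W) ^ Y)))) & (Y ^ W))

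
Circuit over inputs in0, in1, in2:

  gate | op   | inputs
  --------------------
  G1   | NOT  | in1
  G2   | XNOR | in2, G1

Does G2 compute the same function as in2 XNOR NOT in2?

No

G1 = NOT in1
G2 = in2 XNOR G1 = in2 XNOR NOT in1
At in0=0, in1=0, in2=1: circuit gives 1, formula gives 0.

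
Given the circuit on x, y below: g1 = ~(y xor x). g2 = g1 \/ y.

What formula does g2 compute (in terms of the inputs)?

(~(y xor x)) \/ y

g1 = ~(y xor x)
g2 = g1 \/ y = (~(y xor x)) \/ y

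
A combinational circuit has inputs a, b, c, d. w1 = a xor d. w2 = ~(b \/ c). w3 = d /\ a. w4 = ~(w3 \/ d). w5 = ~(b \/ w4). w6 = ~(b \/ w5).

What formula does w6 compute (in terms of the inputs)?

w3 = d /\ a
w4 = ~(w3 \/ d) = ~((d /\ a) \/ d)
w5 = ~(b \/ w4) = ~(b \/ (~((d /\ a) \/ d)))
w6 = ~(b \/ w5) = ~(b \/ (~(b \/ (~((d /\ a) \/ d)))))

~(b \/ (~(b \/ (~((d /\ a) \/ d)))))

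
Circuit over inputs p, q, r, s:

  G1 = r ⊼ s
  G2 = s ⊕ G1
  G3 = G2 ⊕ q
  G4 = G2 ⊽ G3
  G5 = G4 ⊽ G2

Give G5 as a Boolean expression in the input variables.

((s ⊕ (r ⊼ s)) ⊽ ((s ⊕ (r ⊼ s)) ⊕ q)) ⊽ (s ⊕ (r ⊼ s))

G1 = r ⊼ s
G2 = s ⊕ G1 = s ⊕ (r ⊼ s)
G3 = G2 ⊕ q = (s ⊕ (r ⊼ s)) ⊕ q
G4 = G2 ⊽ G3 = (s ⊕ (r ⊼ s)) ⊽ ((s ⊕ (r ⊼ s)) ⊕ q)
G5 = G4 ⊽ G2 = ((s ⊕ (r ⊼ s)) ⊽ ((s ⊕ (r ⊼ s)) ⊕ q)) ⊽ (s ⊕ (r ⊼ s))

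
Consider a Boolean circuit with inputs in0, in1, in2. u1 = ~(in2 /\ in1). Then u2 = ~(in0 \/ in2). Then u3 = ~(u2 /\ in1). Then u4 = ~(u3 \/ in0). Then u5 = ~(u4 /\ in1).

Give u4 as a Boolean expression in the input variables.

u2 = ~(in0 \/ in2)
u3 = ~(u2 /\ in1) = ~((~(in0 \/ in2)) /\ in1)
u4 = ~(u3 \/ in0) = ~((~((~(in0 \/ in2)) /\ in1)) \/ in0)

~((~((~(in0 \/ in2)) /\ in1)) \/ in0)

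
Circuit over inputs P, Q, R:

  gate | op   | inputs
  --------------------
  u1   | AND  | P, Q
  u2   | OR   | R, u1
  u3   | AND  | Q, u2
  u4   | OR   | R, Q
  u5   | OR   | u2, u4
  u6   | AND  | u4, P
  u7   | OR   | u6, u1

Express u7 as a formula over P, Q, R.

((R OR Q) AND P) OR (P AND Q)

u1 = P AND Q
u4 = R OR Q
u6 = u4 AND P = (R OR Q) AND P
u7 = u6 OR u1 = ((R OR Q) AND P) OR (P AND Q)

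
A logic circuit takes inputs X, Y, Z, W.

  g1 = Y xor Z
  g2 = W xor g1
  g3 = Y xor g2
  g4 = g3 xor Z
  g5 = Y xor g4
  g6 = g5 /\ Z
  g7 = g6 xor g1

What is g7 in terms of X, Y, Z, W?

((Y xor ((Y xor (W xor (Y xor Z))) xor Z)) /\ Z) xor (Y xor Z)

g1 = Y xor Z
g2 = W xor g1 = W xor (Y xor Z)
g3 = Y xor g2 = Y xor (W xor (Y xor Z))
g4 = g3 xor Z = (Y xor (W xor (Y xor Z))) xor Z
g5 = Y xor g4 = Y xor ((Y xor (W xor (Y xor Z))) xor Z)
g6 = g5 /\ Z = (Y xor ((Y xor (W xor (Y xor Z))) xor Z)) /\ Z
g7 = g6 xor g1 = ((Y xor ((Y xor (W xor (Y xor Z))) xor Z)) /\ Z) xor (Y xor Z)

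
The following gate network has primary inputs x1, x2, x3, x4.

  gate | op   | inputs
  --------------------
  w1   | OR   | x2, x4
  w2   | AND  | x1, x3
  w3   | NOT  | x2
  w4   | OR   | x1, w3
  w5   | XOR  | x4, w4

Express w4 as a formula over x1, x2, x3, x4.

x1 OR NOT x2

w3 = NOT x2
w4 = x1 OR w3 = x1 OR NOT x2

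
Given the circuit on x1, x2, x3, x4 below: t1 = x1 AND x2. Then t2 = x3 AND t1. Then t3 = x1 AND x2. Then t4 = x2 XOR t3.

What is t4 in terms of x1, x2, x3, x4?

t3 = x1 AND x2
t4 = x2 XOR t3 = x2 XOR (x1 AND x2)

x2 XOR (x1 AND x2)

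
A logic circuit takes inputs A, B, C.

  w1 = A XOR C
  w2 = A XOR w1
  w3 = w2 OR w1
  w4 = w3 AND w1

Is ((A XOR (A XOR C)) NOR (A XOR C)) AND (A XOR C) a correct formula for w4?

No

w1 = A XOR C
w2 = A XOR w1 = A XOR (A XOR C)
w3 = w2 OR w1 = (A XOR (A XOR C)) OR (A XOR C)
w4 = w3 AND w1 = ((A XOR (A XOR C)) OR (A XOR C)) AND (A XOR C)
At A=0, B=0, C=1: circuit gives 1, formula gives 0.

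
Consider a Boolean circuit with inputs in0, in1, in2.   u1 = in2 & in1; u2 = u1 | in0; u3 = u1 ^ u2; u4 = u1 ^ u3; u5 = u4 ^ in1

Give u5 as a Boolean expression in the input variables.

((in2 & in1) ^ ((in2 & in1) ^ ((in2 & in1) | in0))) ^ in1

u1 = in2 & in1
u2 = u1 | in0 = (in2 & in1) | in0
u3 = u1 ^ u2 = (in2 & in1) ^ ((in2 & in1) | in0)
u4 = u1 ^ u3 = (in2 & in1) ^ ((in2 & in1) ^ ((in2 & in1) | in0))
u5 = u4 ^ in1 = ((in2 & in1) ^ ((in2 & in1) ^ ((in2 & in1) | in0))) ^ in1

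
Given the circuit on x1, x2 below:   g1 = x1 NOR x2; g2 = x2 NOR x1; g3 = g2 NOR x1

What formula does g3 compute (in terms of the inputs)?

g2 = x2 NOR x1
g3 = g2 NOR x1 = (x2 NOR x1) NOR x1

(x2 NOR x1) NOR x1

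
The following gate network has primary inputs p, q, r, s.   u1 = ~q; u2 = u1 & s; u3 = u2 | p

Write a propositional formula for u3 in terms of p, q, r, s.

(~q & s) | p

u1 = ~q
u2 = u1 & s = ~q & s
u3 = u2 | p = (~q & s) | p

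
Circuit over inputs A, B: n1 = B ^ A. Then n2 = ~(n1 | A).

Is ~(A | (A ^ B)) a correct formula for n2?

n1 = B ^ A
n2 = ~(n1 | A) = ~((B ^ A) | A)
At A=0, B=1: circuit gives 0, formula gives 0.
At A=0, B=0: circuit gives 1, formula gives 1.
Agrees on all 4 inputs.

Yes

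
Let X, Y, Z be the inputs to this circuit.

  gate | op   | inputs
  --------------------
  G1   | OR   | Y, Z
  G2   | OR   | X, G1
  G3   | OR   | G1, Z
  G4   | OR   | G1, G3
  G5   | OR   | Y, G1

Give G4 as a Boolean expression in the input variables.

(Y OR Z) OR ((Y OR Z) OR Z)

G1 = Y OR Z
G3 = G1 OR Z = (Y OR Z) OR Z
G4 = G1 OR G3 = (Y OR Z) OR ((Y OR Z) OR Z)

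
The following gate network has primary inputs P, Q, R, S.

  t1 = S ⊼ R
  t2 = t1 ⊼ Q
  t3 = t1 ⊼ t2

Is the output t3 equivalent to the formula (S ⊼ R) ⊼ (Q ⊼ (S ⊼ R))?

t1 = S ⊼ R
t2 = t1 ⊼ Q = (S ⊼ R) ⊼ Q
t3 = t1 ⊼ t2 = (S ⊼ R) ⊼ ((S ⊼ R) ⊼ Q)
At P=0, Q=0, R=0, S=0: circuit gives 0, formula gives 0.
At P=0, Q=0, R=1, S=1: circuit gives 1, formula gives 1.
Agrees on all 16 inputs.

Yes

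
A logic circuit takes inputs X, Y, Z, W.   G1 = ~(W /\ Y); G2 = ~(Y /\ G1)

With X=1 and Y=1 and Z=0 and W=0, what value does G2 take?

0

G1 = ~(0 /\ 1) = 1
G2 = ~(1 /\ 1) = 0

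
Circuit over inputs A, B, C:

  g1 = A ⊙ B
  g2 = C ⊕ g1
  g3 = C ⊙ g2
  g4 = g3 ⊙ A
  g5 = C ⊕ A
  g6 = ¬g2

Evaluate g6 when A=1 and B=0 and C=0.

g1 = 1 ⊙ 0 = 0
g2 = 0 ⊕ 0 = 0
g6 = ¬0 = 1

1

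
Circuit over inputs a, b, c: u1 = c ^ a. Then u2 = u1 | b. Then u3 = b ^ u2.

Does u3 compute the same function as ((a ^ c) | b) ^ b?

u1 = c ^ a
u2 = u1 | b = (c ^ a) | b
u3 = b ^ u2 = b ^ ((c ^ a) | b)
At a=0, b=0, c=0: circuit gives 0, formula gives 0.
At a=0, b=0, c=1: circuit gives 1, formula gives 1.
Agrees on all 8 inputs.

Yes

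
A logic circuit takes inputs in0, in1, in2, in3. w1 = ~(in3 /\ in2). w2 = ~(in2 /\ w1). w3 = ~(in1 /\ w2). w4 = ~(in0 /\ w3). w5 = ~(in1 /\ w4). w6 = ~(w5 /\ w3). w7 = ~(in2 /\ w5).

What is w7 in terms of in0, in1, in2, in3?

w1 = ~(in3 /\ in2)
w2 = ~(in2 /\ w1) = ~(in2 /\ (~(in3 /\ in2)))
w3 = ~(in1 /\ w2) = ~(in1 /\ (~(in2 /\ (~(in3 /\ in2)))))
w4 = ~(in0 /\ w3) = ~(in0 /\ (~(in1 /\ (~(in2 /\ (~(in3 /\ in2)))))))
w5 = ~(in1 /\ w4) = ~(in1 /\ (~(in0 /\ (~(in1 /\ (~(in2 /\ (~(in3 /\ in2)))))))))
w7 = ~(in2 /\ w5) = ~(in2 /\ (~(in1 /\ (~(in0 /\ (~(in1 /\ (~(in2 /\ (~(in3 /\ in2)))))))))))

~(in2 /\ (~(in1 /\ (~(in0 /\ (~(in1 /\ (~(in2 /\ (~(in3 /\ in2)))))))))))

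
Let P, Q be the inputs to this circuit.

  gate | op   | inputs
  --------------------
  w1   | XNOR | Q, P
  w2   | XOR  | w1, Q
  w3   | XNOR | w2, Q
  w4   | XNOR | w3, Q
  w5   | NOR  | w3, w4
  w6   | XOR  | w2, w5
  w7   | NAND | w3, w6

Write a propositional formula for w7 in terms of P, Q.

(((Q XNOR P) XOR Q) XNOR Q) NAND (((Q XNOR P) XOR Q) XOR ((((Q XNOR P) XOR Q) XNOR Q) NOR ((((Q XNOR P) XOR Q) XNOR Q) XNOR Q)))

w1 = Q XNOR P
w2 = w1 XOR Q = (Q XNOR P) XOR Q
w3 = w2 XNOR Q = ((Q XNOR P) XOR Q) XNOR Q
w4 = w3 XNOR Q = (((Q XNOR P) XOR Q) XNOR Q) XNOR Q
w5 = w3 NOR w4 = (((Q XNOR P) XOR Q) XNOR Q) NOR ((((Q XNOR P) XOR Q) XNOR Q) XNOR Q)
w6 = w2 XOR w5 = ((Q XNOR P) XOR Q) XOR ((((Q XNOR P) XOR Q) XNOR Q) NOR ((((Q XNOR P) XOR Q) XNOR Q) XNOR Q))
w7 = w3 NAND w6 = (((Q XNOR P) XOR Q) XNOR Q) NAND (((Q XNOR P) XOR Q) XOR ((((Q XNOR P) XOR Q) XNOR Q) NOR ((((Q XNOR P) XOR Q) XNOR Q) XNOR Q)))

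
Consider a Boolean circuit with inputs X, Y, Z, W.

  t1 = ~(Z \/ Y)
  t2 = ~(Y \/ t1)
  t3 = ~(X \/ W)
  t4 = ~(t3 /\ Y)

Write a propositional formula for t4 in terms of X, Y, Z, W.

~((~(X \/ W)) /\ Y)

t3 = ~(X \/ W)
t4 = ~(t3 /\ Y) = ~((~(X \/ W)) /\ Y)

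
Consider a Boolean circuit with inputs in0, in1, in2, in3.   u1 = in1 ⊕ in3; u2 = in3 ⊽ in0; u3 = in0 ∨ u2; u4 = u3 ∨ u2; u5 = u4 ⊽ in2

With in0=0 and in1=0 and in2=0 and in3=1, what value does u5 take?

u2 = 1 ⊽ 0 = 0
u3 = 0 ∨ 0 = 0
u4 = 0 ∨ 0 = 0
u5 = 0 ⊽ 0 = 1

1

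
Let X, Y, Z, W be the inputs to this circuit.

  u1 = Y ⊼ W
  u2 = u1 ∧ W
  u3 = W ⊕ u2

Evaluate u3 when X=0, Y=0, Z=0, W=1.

0

u1 = 0 ⊼ 1 = 1
u2 = 1 ∧ 1 = 1
u3 = 1 ⊕ 1 = 0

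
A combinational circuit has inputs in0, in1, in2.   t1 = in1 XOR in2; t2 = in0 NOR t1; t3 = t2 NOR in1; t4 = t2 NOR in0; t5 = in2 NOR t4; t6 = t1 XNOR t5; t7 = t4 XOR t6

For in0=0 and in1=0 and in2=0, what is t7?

0

t1 = 0 XOR 0 = 0
t2 = 0 NOR 0 = 1
t4 = 1 NOR 0 = 0
t5 = 0 NOR 0 = 1
t6 = 0 XNOR 1 = 0
t7 = 0 XOR 0 = 0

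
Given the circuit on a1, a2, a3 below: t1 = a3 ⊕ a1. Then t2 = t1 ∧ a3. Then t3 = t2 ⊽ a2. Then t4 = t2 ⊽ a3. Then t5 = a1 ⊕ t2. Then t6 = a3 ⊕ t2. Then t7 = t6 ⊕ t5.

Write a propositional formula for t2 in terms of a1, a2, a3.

t1 = a3 ⊕ a1
t2 = t1 ∧ a3 = (a3 ⊕ a1) ∧ a3

(a3 ⊕ a1) ∧ a3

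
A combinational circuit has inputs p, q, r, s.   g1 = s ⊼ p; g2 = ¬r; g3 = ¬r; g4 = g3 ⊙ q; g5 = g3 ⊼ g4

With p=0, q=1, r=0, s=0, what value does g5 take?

0

g3 = ¬0 = 1
g4 = 1 ⊙ 1 = 1
g5 = 1 ⊼ 1 = 0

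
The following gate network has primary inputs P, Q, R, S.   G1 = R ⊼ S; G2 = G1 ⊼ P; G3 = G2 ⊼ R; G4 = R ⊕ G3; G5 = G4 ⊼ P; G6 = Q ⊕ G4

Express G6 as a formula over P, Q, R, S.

G1 = R ⊼ S
G2 = G1 ⊼ P = (R ⊼ S) ⊼ P
G3 = G2 ⊼ R = ((R ⊼ S) ⊼ P) ⊼ R
G4 = R ⊕ G3 = R ⊕ (((R ⊼ S) ⊼ P) ⊼ R)
G6 = Q ⊕ G4 = Q ⊕ (R ⊕ (((R ⊼ S) ⊼ P) ⊼ R))

Q ⊕ (R ⊕ (((R ⊼ S) ⊼ P) ⊼ R))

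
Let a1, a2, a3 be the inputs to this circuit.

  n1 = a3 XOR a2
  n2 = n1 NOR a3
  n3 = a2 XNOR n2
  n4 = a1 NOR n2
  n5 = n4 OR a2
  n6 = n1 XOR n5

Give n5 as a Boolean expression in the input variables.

n1 = a3 XOR a2
n2 = n1 NOR a3 = (a3 XOR a2) NOR a3
n4 = a1 NOR n2 = a1 NOR ((a3 XOR a2) NOR a3)
n5 = n4 OR a2 = (a1 NOR ((a3 XOR a2) NOR a3)) OR a2

(a1 NOR ((a3 XOR a2) NOR a3)) OR a2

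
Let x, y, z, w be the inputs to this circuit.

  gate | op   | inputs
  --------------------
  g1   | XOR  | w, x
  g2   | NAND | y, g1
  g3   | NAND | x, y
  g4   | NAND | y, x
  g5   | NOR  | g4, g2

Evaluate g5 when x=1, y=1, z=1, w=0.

1

g1 = 0 XOR 1 = 1
g2 = 1 NAND 1 = 0
g4 = 1 NAND 1 = 0
g5 = 0 NOR 0 = 1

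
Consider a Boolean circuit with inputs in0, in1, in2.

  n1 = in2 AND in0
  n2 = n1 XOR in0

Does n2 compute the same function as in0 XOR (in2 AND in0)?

n1 = in2 AND in0
n2 = n1 XOR in0 = (in2 AND in0) XOR in0
At in0=0, in1=0, in2=0: circuit gives 0, formula gives 0.
At in0=1, in1=0, in2=0: circuit gives 1, formula gives 1.
Agrees on all 8 inputs.

Yes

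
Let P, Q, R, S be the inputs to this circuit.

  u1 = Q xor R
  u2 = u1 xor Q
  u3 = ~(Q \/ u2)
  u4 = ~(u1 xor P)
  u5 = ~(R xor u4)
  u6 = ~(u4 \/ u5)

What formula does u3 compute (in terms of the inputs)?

u1 = Q xor R
u2 = u1 xor Q = (Q xor R) xor Q
u3 = ~(Q \/ u2) = ~(Q \/ ((Q xor R) xor Q))

~(Q \/ ((Q xor R) xor Q))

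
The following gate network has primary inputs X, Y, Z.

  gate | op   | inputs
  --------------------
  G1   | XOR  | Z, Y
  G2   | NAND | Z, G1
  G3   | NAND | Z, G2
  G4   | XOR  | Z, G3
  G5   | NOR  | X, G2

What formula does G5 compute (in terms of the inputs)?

X NOR (Z NAND (Z XOR Y))

G1 = Z XOR Y
G2 = Z NAND G1 = Z NAND (Z XOR Y)
G5 = X NOR G2 = X NOR (Z NAND (Z XOR Y))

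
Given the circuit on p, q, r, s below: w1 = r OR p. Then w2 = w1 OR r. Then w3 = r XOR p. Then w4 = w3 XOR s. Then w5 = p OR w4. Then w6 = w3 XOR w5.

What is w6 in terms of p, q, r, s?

w3 = r XOR p
w4 = w3 XOR s = (r XOR p) XOR s
w5 = p OR w4 = p OR ((r XOR p) XOR s)
w6 = w3 XOR w5 = (r XOR p) XOR (p OR ((r XOR p) XOR s))

(r XOR p) XOR (p OR ((r XOR p) XOR s))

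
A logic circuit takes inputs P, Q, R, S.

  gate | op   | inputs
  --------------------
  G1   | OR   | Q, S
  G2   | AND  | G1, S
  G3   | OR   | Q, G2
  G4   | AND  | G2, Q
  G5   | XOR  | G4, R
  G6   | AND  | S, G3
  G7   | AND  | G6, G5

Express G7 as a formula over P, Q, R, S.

G1 = Q OR S
G2 = G1 AND S = (Q OR S) AND S
G3 = Q OR G2 = Q OR ((Q OR S) AND S)
G4 = G2 AND Q = ((Q OR S) AND S) AND Q
G5 = G4 XOR R = (((Q OR S) AND S) AND Q) XOR R
G6 = S AND G3 = S AND (Q OR ((Q OR S) AND S))
G7 = G6 AND G5 = (S AND (Q OR ((Q OR S) AND S))) AND ((((Q OR S) AND S) AND Q) XOR R)

(S AND (Q OR ((Q OR S) AND S))) AND ((((Q OR S) AND S) AND Q) XOR R)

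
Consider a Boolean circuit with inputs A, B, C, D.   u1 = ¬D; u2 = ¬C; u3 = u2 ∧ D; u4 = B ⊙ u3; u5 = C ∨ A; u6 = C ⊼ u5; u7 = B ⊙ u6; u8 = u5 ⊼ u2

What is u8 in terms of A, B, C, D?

(C ∨ A) ⊼ ¬C

u2 = ¬C
u5 = C ∨ A
u8 = u5 ⊼ u2 = (C ∨ A) ⊼ ¬C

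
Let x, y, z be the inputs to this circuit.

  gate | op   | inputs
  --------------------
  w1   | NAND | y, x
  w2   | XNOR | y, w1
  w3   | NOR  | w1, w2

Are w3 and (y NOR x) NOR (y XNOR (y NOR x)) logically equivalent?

w1 = y NAND x
w2 = y XNOR w1 = y XNOR (y NAND x)
w3 = w1 NOR w2 = (y NAND x) NOR (y XNOR (y NAND x))
At x=0, y=1, z=0: circuit gives 0, formula gives 1.

No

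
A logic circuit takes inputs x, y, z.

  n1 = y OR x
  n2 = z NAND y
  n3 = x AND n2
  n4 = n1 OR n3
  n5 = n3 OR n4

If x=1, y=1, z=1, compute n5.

1

n1 = 1 OR 1 = 1
n2 = 1 NAND 1 = 0
n3 = 1 AND 0 = 0
n4 = 1 OR 0 = 1
n5 = 0 OR 1 = 1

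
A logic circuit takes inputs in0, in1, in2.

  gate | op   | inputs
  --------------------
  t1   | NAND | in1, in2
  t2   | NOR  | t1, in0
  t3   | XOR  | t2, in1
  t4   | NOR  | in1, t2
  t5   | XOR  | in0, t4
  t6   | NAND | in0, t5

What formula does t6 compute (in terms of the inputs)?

in0 NAND (in0 XOR (in1 NOR ((in1 NAND in2) NOR in0)))

t1 = in1 NAND in2
t2 = t1 NOR in0 = (in1 NAND in2) NOR in0
t4 = in1 NOR t2 = in1 NOR ((in1 NAND in2) NOR in0)
t5 = in0 XOR t4 = in0 XOR (in1 NOR ((in1 NAND in2) NOR in0))
t6 = in0 NAND t5 = in0 NAND (in0 XOR (in1 NOR ((in1 NAND in2) NOR in0)))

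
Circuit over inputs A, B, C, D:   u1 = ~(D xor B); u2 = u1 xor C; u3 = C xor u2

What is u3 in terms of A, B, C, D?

u1 = ~(D xor B)
u2 = u1 xor C = (~(D xor B)) xor C
u3 = C xor u2 = C xor ((~(D xor B)) xor C)

C xor ((~(D xor B)) xor C)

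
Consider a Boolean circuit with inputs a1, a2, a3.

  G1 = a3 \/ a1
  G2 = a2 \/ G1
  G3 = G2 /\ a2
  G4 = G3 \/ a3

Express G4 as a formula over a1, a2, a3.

G1 = a3 \/ a1
G2 = a2 \/ G1 = a2 \/ (a3 \/ a1)
G3 = G2 /\ a2 = (a2 \/ (a3 \/ a1)) /\ a2
G4 = G3 \/ a3 = ((a2 \/ (a3 \/ a1)) /\ a2) \/ a3

((a2 \/ (a3 \/ a1)) /\ a2) \/ a3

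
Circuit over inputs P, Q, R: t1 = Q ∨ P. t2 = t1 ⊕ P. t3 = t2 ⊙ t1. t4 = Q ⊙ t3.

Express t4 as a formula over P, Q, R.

t1 = Q ∨ P
t2 = t1 ⊕ P = (Q ∨ P) ⊕ P
t3 = t2 ⊙ t1 = ((Q ∨ P) ⊕ P) ⊙ (Q ∨ P)
t4 = Q ⊙ t3 = Q ⊙ (((Q ∨ P) ⊕ P) ⊙ (Q ∨ P))

Q ⊙ (((Q ∨ P) ⊕ P) ⊙ (Q ∨ P))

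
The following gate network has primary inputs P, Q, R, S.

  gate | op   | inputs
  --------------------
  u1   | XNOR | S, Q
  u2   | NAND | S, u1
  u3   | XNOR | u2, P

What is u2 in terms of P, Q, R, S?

u1 = S XNOR Q
u2 = S NAND u1 = S NAND (S XNOR Q)

S NAND (S XNOR Q)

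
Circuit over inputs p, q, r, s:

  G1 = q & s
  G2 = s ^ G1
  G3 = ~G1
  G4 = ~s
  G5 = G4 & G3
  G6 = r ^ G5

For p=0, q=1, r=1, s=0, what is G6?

0

G1 = 1 & 0 = 0
G3 = ~0 = 1
G4 = ~0 = 1
G5 = 1 & 1 = 1
G6 = 1 ^ 1 = 0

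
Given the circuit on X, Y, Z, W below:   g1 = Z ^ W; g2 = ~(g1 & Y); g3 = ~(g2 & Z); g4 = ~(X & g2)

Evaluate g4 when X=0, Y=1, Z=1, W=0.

1

g1 = 1 ^ 0 = 1
g2 = ~(1 & 1) = 0
g4 = ~(0 & 0) = 1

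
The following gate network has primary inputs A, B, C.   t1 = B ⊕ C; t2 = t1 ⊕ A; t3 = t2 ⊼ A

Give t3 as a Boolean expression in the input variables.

((B ⊕ C) ⊕ A) ⊼ A

t1 = B ⊕ C
t2 = t1 ⊕ A = (B ⊕ C) ⊕ A
t3 = t2 ⊼ A = ((B ⊕ C) ⊕ A) ⊼ A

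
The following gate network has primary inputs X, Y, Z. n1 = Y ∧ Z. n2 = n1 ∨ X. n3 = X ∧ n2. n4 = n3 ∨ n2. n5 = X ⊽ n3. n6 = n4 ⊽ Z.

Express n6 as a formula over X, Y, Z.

n1 = Y ∧ Z
n2 = n1 ∨ X = (Y ∧ Z) ∨ X
n3 = X ∧ n2 = X ∧ ((Y ∧ Z) ∨ X)
n4 = n3 ∨ n2 = (X ∧ ((Y ∧ Z) ∨ X)) ∨ ((Y ∧ Z) ∨ X)
n6 = n4 ⊽ Z = ((X ∧ ((Y ∧ Z) ∨ X)) ∨ ((Y ∧ Z) ∨ X)) ⊽ Z

((X ∧ ((Y ∧ Z) ∨ X)) ∨ ((Y ∧ Z) ∨ X)) ⊽ Z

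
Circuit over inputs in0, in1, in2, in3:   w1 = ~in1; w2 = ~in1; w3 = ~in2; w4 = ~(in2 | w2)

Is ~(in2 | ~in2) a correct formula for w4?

w2 = ~in1
w4 = ~(in2 | w2) = ~(in2 | ~in1)
At in0=0, in1=1, in2=0, in3=0: circuit gives 1, formula gives 0.

No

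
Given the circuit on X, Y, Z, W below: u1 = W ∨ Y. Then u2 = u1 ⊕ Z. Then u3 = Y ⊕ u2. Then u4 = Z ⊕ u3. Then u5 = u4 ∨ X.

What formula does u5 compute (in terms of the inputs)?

(Z ⊕ (Y ⊕ ((W ∨ Y) ⊕ Z))) ∨ X

u1 = W ∨ Y
u2 = u1 ⊕ Z = (W ∨ Y) ⊕ Z
u3 = Y ⊕ u2 = Y ⊕ ((W ∨ Y) ⊕ Z)
u4 = Z ⊕ u3 = Z ⊕ (Y ⊕ ((W ∨ Y) ⊕ Z))
u5 = u4 ∨ X = (Z ⊕ (Y ⊕ ((W ∨ Y) ⊕ Z))) ∨ X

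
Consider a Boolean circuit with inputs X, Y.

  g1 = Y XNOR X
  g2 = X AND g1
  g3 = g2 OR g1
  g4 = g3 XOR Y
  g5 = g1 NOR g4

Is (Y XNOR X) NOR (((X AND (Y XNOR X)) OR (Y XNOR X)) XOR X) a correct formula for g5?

No

g1 = Y XNOR X
g2 = X AND g1 = X AND (Y XNOR X)
g3 = g2 OR g1 = (X AND (Y XNOR X)) OR (Y XNOR X)
g4 = g3 XOR Y = ((X AND (Y XNOR X)) OR (Y XNOR X)) XOR Y
g5 = g1 NOR g4 = (Y XNOR X) NOR (((X AND (Y XNOR X)) OR (Y XNOR X)) XOR Y)
At X=0, Y=1: circuit gives 0, formula gives 1.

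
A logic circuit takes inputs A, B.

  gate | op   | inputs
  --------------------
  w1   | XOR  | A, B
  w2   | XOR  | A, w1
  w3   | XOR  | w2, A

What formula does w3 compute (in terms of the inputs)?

(A XOR (A XOR B)) XOR A

w1 = A XOR B
w2 = A XOR w1 = A XOR (A XOR B)
w3 = w2 XOR A = (A XOR (A XOR B)) XOR A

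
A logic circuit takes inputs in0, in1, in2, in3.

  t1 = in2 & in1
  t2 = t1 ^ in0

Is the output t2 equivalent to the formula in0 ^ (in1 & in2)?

Yes

t1 = in2 & in1
t2 = t1 ^ in0 = (in2 & in1) ^ in0
At in0=0, in1=0, in2=0, in3=0: circuit gives 0, formula gives 0.
At in0=0, in1=1, in2=1, in3=0: circuit gives 1, formula gives 1.
Agrees on all 16 inputs.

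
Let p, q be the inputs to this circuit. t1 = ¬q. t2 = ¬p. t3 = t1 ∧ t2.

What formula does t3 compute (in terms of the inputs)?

t1 = ¬q
t2 = ¬p
t3 = t1 ∧ t2 = ¬q ∧ ¬p

¬q ∧ ¬p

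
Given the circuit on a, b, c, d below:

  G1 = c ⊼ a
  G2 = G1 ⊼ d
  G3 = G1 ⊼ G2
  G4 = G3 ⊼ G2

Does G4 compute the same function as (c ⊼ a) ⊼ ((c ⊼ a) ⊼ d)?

No

G1 = c ⊼ a
G2 = G1 ⊼ d = (c ⊼ a) ⊼ d
G3 = G1 ⊼ G2 = (c ⊼ a) ⊼ ((c ⊼ a) ⊼ d)
G4 = G3 ⊼ G2 = ((c ⊼ a) ⊼ ((c ⊼ a) ⊼ d)) ⊼ ((c ⊼ a) ⊼ d)
At a=0, b=0, c=0, d=0: circuit gives 1, formula gives 0.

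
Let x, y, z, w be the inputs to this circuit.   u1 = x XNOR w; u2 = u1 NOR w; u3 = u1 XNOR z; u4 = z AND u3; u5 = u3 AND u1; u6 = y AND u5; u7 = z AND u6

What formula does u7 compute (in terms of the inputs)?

z AND (y AND (((x XNOR w) XNOR z) AND (x XNOR w)))

u1 = x XNOR w
u3 = u1 XNOR z = (x XNOR w) XNOR z
u5 = u3 AND u1 = ((x XNOR w) XNOR z) AND (x XNOR w)
u6 = y AND u5 = y AND (((x XNOR w) XNOR z) AND (x XNOR w))
u7 = z AND u6 = z AND (y AND (((x XNOR w) XNOR z) AND (x XNOR w)))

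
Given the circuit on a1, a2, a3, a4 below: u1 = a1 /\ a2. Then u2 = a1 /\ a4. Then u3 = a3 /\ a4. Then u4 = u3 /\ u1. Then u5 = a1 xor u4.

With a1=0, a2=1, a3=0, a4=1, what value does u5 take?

u1 = 0 /\ 1 = 0
u3 = 0 /\ 1 = 0
u4 = 0 /\ 0 = 0
u5 = 0 xor 0 = 0

0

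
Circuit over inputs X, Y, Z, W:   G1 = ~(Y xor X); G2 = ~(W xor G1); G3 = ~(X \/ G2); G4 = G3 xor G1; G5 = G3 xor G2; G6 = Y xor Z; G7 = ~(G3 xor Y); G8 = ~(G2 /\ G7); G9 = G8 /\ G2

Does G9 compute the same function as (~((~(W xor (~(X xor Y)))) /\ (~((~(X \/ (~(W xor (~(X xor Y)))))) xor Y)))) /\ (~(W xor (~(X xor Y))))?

Yes

G1 = ~(Y xor X)
G2 = ~(W xor G1) = ~(W xor (~(Y xor X)))
G3 = ~(X \/ G2) = ~(X \/ (~(W xor (~(Y xor X)))))
G7 = ~(G3 xor Y) = ~((~(X \/ (~(W xor (~(Y xor X)))))) xor Y)
G8 = ~(G2 /\ G7) = ~((~(W xor (~(Y xor X)))) /\ (~((~(X \/ (~(W xor (~(Y xor X)))))) xor Y)))
G9 = G8 /\ G2 = (~((~(W xor (~(Y xor X)))) /\ (~((~(X \/ (~(W xor (~(Y xor X)))))) xor Y)))) /\ (~(W xor (~(Y xor X))))
At X=0, Y=0, Z=0, W=0: circuit gives 0, formula gives 0.
At X=0, Y=1, Z=0, W=0: circuit gives 1, formula gives 1.
Agrees on all 16 inputs.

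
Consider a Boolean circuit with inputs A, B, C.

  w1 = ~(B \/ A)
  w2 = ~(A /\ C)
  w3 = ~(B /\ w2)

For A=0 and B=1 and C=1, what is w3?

0

w2 = ~(0 /\ 1) = 1
w3 = ~(1 /\ 1) = 0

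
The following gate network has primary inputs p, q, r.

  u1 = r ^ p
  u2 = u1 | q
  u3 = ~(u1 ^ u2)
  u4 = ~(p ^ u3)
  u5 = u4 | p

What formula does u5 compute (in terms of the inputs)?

(~(p ^ (~((r ^ p) ^ ((r ^ p) | q))))) | p

u1 = r ^ p
u2 = u1 | q = (r ^ p) | q
u3 = ~(u1 ^ u2) = ~((r ^ p) ^ ((r ^ p) | q))
u4 = ~(p ^ u3) = ~(p ^ (~((r ^ p) ^ ((r ^ p) | q))))
u5 = u4 | p = (~(p ^ (~((r ^ p) ^ ((r ^ p) | q))))) | p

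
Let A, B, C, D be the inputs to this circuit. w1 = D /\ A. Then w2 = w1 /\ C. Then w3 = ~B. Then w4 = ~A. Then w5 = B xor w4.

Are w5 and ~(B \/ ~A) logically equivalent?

No

w4 = ~A
w5 = B xor w4 = B xor ~A
At A=0, B=0, C=0, D=0: circuit gives 1, formula gives 0.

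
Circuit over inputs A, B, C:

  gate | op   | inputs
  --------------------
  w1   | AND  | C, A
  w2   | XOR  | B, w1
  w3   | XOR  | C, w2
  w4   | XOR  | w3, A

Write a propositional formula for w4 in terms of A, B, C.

(C XOR (B XOR (C AND A))) XOR A

w1 = C AND A
w2 = B XOR w1 = B XOR (C AND A)
w3 = C XOR w2 = C XOR (B XOR (C AND A))
w4 = w3 XOR A = (C XOR (B XOR (C AND A))) XOR A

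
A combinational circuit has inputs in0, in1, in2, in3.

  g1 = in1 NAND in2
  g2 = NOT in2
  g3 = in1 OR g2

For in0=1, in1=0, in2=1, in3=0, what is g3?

g2 = NOT 1 = 0
g3 = 0 OR 0 = 0

0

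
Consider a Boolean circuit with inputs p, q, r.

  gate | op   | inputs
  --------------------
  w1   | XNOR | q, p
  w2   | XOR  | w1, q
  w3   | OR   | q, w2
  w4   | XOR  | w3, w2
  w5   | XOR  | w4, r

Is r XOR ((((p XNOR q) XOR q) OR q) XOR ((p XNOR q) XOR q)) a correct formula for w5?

Yes

w1 = q XNOR p
w2 = w1 XOR q = (q XNOR p) XOR q
w3 = q OR w2 = q OR ((q XNOR p) XOR q)
w4 = w3 XOR w2 = (q OR ((q XNOR p) XOR q)) XOR ((q XNOR p) XOR q)
w5 = w4 XOR r = ((q OR ((q XNOR p) XOR q)) XOR ((q XNOR p) XOR q)) XOR r
At p=0, q=0, r=0: circuit gives 0, formula gives 0.
At p=0, q=0, r=1: circuit gives 1, formula gives 1.
Agrees on all 8 inputs.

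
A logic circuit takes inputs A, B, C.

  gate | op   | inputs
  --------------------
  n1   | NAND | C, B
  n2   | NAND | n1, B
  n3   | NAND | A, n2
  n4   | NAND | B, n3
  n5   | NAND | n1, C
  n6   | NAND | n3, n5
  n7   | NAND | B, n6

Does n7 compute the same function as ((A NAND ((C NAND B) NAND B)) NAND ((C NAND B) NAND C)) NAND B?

Yes

n1 = C NAND B
n2 = n1 NAND B = (C NAND B) NAND B
n3 = A NAND n2 = A NAND ((C NAND B) NAND B)
n5 = n1 NAND C = (C NAND B) NAND C
n6 = n3 NAND n5 = (A NAND ((C NAND B) NAND B)) NAND ((C NAND B) NAND C)
n7 = B NAND n6 = B NAND ((A NAND ((C NAND B) NAND B)) NAND ((C NAND B) NAND C))
At A=1, B=1, C=1: circuit gives 0, formula gives 0.
At A=0, B=0, C=0: circuit gives 1, formula gives 1.
Agrees on all 8 inputs.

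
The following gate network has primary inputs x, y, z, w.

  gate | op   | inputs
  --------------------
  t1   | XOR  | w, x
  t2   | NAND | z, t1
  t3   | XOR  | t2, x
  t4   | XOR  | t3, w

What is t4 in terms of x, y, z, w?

((z NAND (w XOR x)) XOR x) XOR w

t1 = w XOR x
t2 = z NAND t1 = z NAND (w XOR x)
t3 = t2 XOR x = (z NAND (w XOR x)) XOR x
t4 = t3 XOR w = ((z NAND (w XOR x)) XOR x) XOR w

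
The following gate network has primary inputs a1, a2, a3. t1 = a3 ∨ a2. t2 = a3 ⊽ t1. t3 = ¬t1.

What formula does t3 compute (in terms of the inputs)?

¬(a3 ∨ a2)

t1 = a3 ∨ a2
t3 = ¬t1 = ¬(a3 ∨ a2)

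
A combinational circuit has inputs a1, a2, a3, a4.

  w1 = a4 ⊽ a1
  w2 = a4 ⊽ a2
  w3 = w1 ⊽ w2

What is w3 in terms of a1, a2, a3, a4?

(a4 ⊽ a1) ⊽ (a4 ⊽ a2)

w1 = a4 ⊽ a1
w2 = a4 ⊽ a2
w3 = w1 ⊽ w2 = (a4 ⊽ a1) ⊽ (a4 ⊽ a2)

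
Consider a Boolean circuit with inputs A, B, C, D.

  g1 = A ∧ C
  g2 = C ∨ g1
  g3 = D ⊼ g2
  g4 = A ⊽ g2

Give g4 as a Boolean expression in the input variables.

A ⊽ (C ∨ (A ∧ C))

g1 = A ∧ C
g2 = C ∨ g1 = C ∨ (A ∧ C)
g4 = A ⊽ g2 = A ⊽ (C ∨ (A ∧ C))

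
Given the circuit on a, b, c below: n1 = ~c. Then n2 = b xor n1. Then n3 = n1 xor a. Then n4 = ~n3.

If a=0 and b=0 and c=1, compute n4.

1

n1 = ~1 = 0
n3 = 0 xor 0 = 0
n4 = ~0 = 1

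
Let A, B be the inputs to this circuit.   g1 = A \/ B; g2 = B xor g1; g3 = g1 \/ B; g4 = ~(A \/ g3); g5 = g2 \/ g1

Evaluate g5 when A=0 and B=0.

0

g1 = 0 \/ 0 = 0
g2 = 0 xor 0 = 0
g5 = 0 \/ 0 = 0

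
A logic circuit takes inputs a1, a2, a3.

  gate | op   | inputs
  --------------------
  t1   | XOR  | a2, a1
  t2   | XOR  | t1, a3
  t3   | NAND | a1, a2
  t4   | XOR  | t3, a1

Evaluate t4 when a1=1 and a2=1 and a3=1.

t3 = 1 NAND 1 = 0
t4 = 0 XOR 1 = 1

1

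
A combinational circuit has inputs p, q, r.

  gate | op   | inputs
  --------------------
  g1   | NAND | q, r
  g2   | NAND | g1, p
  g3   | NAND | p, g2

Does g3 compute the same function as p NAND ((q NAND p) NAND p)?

g1 = q NAND r
g2 = g1 NAND p = (q NAND r) NAND p
g3 = p NAND g2 = p NAND ((q NAND r) NAND p)
At p=1, q=1, r=0: circuit gives 1, formula gives 0.

No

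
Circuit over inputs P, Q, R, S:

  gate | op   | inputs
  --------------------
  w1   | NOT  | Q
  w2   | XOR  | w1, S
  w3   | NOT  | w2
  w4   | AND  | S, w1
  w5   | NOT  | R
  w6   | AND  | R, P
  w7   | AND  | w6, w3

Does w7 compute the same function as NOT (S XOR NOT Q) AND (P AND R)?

w1 = NOT Q
w2 = w1 XOR S = NOT Q XOR S
w3 = NOT w2 = NOT (NOT Q XOR S)
w6 = R AND P
w7 = w6 AND w3 = (R AND P) AND NOT (NOT Q XOR S)
At P=0, Q=0, R=0, S=0: circuit gives 0, formula gives 0.
At P=1, Q=0, R=1, S=1: circuit gives 1, formula gives 1.
Agrees on all 16 inputs.

Yes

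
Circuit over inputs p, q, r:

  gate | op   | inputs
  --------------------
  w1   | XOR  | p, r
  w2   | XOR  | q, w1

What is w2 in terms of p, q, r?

w1 = p XOR r
w2 = q XOR w1 = q XOR (p XOR r)

q XOR (p XOR r)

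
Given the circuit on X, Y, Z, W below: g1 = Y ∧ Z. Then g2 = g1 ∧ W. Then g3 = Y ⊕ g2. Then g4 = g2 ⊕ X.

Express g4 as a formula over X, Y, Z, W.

g1 = Y ∧ Z
g2 = g1 ∧ W = (Y ∧ Z) ∧ W
g4 = g2 ⊕ X = ((Y ∧ Z) ∧ W) ⊕ X

((Y ∧ Z) ∧ W) ⊕ X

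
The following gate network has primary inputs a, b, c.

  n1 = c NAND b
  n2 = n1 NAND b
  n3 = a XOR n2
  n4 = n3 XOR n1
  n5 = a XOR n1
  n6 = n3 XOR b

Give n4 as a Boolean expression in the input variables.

(a XOR ((c NAND b) NAND b)) XOR (c NAND b)

n1 = c NAND b
n2 = n1 NAND b = (c NAND b) NAND b
n3 = a XOR n2 = a XOR ((c NAND b) NAND b)
n4 = n3 XOR n1 = (a XOR ((c NAND b) NAND b)) XOR (c NAND b)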